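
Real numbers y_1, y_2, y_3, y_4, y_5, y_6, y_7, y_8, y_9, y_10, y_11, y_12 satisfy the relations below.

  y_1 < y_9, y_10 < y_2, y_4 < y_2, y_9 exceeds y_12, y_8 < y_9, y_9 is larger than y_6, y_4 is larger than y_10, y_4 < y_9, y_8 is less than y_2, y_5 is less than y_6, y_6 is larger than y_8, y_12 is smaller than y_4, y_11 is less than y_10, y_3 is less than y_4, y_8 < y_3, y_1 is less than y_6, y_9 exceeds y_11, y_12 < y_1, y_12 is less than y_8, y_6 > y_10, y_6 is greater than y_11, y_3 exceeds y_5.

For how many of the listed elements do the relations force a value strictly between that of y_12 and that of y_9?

5

The relations place y_12 below y_9. An element lies strictly between them when it is forced above y_12 and also forced below y_9.
Above y_12: {y_8, y_1, y_3, y_6, y_4, y_2}. Below y_9: {y_5, y_11, y_10, y_8, y_1, y_3, y_6, y_4}.
Intersection: {y_8, y_1, y_3, y_6, y_4} — 5.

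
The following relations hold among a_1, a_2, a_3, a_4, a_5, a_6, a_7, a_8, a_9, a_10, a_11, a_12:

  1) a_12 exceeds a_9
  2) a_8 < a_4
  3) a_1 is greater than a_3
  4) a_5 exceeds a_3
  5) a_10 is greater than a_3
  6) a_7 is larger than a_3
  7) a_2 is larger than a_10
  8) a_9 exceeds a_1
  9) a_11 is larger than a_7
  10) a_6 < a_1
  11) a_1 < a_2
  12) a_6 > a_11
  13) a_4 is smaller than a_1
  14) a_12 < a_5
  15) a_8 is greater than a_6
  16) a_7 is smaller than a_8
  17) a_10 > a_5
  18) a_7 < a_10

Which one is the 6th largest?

a_1

The consecutive relations fix a unique order: a_3 < a_7 < a_11 < a_6 < a_8 < a_4 < a_1 < a_9 < a_12 < a_5 < a_10 < a_2.
The 6th largest is a_1.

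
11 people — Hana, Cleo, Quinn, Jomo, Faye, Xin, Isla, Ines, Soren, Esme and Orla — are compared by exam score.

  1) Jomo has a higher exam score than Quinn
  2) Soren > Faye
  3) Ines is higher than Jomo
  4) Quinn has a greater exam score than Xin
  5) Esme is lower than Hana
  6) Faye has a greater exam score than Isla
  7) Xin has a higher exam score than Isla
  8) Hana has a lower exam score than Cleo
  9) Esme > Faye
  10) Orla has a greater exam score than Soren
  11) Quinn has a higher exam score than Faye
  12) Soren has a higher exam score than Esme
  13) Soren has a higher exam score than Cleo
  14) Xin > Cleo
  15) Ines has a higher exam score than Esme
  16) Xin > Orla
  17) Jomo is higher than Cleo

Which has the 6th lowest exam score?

Soren

Piecing the relations together gives one ordering: Isla < Faye < Esme < Hana < Cleo < Soren < Orla < Xin < Quinn < Jomo < Ines.
The 6th smallest is Soren.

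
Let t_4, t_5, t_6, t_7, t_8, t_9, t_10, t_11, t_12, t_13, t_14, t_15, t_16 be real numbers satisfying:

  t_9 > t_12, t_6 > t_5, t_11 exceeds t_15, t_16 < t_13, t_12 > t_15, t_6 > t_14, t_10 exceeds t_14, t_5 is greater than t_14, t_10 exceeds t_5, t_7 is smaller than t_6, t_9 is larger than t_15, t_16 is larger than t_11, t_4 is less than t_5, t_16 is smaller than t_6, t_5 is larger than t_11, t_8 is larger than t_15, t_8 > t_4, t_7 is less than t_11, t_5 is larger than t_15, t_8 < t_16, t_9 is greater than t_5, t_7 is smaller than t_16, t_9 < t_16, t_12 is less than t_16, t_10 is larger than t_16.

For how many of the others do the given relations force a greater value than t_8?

4

From t_8 the given relations immediately reach t_16.
From those, t_6, t_10, t_13 — 4 in total.
No other element is forced above t_8 by the given relations, so the count is 4.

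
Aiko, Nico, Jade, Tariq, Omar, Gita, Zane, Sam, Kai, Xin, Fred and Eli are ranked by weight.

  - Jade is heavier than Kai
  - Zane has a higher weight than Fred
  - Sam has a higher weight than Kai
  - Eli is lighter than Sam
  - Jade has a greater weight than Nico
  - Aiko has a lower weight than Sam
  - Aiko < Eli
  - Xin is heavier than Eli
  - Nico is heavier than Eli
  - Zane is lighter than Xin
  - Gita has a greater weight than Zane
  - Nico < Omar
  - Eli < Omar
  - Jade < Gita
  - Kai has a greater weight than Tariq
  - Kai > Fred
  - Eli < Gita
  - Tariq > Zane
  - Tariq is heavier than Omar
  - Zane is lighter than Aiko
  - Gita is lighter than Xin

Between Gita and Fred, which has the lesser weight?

Fred

Fred < Zane and Zane < Aiko give Fred < Aiko.
With Aiko < Eli: Fred < Zane < Aiko < Eli.
Then Eli < Nico extends the chain to Nico.
Then Nico < Omar extends the chain to Omar.
Then Omar < Tariq extends the chain to Tariq.
Then Tariq < Kai extends the chain to Kai.
Then Kai < Jade extends the chain to Jade.
Then Jade < Gita extends the chain to Gita.
So Fred < Gita; Fred is the lighter of the two.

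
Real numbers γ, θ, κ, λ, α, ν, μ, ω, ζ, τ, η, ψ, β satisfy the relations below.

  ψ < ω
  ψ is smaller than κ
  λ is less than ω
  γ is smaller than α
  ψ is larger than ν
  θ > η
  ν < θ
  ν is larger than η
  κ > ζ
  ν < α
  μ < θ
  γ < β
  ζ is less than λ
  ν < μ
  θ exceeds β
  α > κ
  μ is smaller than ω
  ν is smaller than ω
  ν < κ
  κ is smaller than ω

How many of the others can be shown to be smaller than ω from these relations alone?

7

The elements the relations force below ω are η, ζ, ν, λ, μ, ψ, κ — no chain reaches any other.
That is 7.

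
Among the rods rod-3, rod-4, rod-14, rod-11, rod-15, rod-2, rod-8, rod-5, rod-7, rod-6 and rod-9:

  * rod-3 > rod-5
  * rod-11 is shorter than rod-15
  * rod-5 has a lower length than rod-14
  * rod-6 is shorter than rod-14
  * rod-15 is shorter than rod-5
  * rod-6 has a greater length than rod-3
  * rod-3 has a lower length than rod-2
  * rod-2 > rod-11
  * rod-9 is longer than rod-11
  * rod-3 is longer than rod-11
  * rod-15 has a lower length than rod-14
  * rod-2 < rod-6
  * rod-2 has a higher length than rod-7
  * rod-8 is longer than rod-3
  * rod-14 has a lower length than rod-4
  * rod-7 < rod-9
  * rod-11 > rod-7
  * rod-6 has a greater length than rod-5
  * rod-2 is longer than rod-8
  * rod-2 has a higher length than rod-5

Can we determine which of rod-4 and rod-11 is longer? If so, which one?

rod-11 < rod-15 and rod-15 < rod-5 give rod-11 < rod-5.
With rod-5 < rod-3: rod-11 < rod-15 < rod-5 < rod-3.
Then rod-3 < rod-8 extends the chain to rod-8.
Then rod-8 < rod-2 extends the chain to rod-2.
Then rod-2 < rod-6 extends the chain to rod-6.
Then rod-6 < rod-14 extends the chain to rod-14.
Then rod-14 < rod-4 extends the chain to rod-4.
So rod-4 is longer.

rod-4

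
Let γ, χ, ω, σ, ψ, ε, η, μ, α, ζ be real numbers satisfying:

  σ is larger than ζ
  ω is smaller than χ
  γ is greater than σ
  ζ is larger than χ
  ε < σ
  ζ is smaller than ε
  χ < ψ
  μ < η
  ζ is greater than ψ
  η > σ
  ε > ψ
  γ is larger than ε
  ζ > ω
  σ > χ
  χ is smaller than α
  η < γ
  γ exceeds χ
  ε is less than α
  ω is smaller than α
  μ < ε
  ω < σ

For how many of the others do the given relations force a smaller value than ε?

5

The elements the relations force below ε are ω, χ, μ, ψ, ζ — no chain reaches any other.
That is 5.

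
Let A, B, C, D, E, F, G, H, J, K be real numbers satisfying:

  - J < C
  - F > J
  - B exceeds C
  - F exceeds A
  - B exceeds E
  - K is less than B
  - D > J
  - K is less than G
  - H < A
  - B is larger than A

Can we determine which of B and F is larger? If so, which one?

Following every chain through F: below F we get H, J, A.
B is not reached, and no chain runs the other way from B to F.
So the given relations leave the order of F and B undetermined.

undetermined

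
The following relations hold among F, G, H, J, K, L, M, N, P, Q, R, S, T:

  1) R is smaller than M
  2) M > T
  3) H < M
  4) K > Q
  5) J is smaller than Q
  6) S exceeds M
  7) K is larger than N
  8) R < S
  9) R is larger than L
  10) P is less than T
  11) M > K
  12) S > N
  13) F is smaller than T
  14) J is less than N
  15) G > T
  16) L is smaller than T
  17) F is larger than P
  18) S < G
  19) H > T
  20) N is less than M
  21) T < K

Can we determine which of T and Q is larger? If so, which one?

Following every chain through T: above T we get H, K, M, S, G; below T we get L, P, F.
Q is not reached, and no chain runs the other way from Q to T.
So the given relations leave the order of T and Q undetermined.

undetermined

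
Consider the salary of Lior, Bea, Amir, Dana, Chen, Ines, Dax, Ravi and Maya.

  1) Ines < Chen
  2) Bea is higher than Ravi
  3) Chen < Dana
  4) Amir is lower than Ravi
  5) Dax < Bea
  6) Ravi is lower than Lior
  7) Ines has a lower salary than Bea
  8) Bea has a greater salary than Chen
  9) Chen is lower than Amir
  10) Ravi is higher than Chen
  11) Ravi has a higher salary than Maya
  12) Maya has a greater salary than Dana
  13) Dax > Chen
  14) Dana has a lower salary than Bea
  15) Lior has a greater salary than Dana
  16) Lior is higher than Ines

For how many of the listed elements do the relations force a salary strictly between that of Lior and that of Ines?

Chaining upward from Ines reaches: Chen, Amir, Dana, Maya, Ravi, Dax, Bea.
Chaining downward from Lior reaches: Chen, Amir, Dana, Maya, Ravi.
Strictly between Ines and Lior are those in both lists: Chen, Amir, Dana, Maya, Ravi — 5 elements.

5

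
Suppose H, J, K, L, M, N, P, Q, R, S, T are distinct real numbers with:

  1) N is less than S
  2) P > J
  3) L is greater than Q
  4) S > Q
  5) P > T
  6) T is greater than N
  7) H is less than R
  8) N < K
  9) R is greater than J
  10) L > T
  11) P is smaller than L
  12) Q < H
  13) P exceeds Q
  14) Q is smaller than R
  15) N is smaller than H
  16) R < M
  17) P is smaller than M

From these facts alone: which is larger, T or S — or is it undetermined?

Following every chain through T: above T we get P, L, M; below T we get N.
S is not reached, and no chain runs the other way from S to T.
So the given relations leave the order of T and S undetermined.

undetermined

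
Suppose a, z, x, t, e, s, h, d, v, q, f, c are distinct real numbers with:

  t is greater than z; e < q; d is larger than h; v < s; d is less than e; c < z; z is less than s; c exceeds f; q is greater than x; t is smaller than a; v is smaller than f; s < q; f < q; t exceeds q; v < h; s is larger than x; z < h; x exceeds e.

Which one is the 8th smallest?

Piecing the relations together gives one ordering: v < f < c < z < h < d < e < x < s < q < t < a.
The 8th smallest is x.

x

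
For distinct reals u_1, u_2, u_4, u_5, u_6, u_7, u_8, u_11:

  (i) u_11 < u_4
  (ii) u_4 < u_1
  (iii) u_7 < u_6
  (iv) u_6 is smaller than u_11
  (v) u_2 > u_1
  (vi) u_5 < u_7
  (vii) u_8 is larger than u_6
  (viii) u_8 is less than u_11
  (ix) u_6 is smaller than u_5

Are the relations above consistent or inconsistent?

We have u_6 < u_5 stated directly, yet also u_5 < u_7 < u_6 by chaining the others — so u_5 < u_6. Contradiction.

inconsistent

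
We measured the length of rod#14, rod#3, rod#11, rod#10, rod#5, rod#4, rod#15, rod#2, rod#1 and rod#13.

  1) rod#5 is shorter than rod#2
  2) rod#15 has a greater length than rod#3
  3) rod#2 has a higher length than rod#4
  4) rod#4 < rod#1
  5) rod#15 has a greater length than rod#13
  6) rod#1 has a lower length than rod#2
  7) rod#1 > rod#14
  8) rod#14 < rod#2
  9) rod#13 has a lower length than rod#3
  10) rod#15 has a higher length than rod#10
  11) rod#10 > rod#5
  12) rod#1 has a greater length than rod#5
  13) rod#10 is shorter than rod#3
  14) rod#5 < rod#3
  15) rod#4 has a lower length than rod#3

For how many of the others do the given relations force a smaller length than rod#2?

4

From rod#2 the given relations immediately reach rod#5, rod#14, rod#4, rod#1.
No other element is forced below rod#2 by the given relations, so the count is 4.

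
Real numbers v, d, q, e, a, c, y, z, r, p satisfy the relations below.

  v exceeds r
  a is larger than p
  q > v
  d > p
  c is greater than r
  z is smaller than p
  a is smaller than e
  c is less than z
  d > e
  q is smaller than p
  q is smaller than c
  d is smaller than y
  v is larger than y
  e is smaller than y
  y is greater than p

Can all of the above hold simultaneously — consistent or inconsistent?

Chaining the given relations yields v < q < c < z < p < a < e < d < y, so v < y. But one relation states y < v. These cannot both hold.

inconsistent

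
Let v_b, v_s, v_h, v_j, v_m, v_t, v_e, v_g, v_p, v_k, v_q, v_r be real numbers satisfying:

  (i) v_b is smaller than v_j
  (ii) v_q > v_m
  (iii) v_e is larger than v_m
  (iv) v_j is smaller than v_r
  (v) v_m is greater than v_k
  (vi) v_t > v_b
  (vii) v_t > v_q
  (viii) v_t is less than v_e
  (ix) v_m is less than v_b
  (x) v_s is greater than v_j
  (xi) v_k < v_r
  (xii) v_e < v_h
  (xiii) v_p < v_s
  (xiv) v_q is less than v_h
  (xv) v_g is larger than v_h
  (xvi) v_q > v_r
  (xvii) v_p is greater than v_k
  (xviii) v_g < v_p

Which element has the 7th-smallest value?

Piecing the relations together gives one ordering: v_k < v_m < v_b < v_j < v_r < v_q < v_t < v_e < v_h < v_g < v_p < v_s.
The 7th smallest is v_t.

v_t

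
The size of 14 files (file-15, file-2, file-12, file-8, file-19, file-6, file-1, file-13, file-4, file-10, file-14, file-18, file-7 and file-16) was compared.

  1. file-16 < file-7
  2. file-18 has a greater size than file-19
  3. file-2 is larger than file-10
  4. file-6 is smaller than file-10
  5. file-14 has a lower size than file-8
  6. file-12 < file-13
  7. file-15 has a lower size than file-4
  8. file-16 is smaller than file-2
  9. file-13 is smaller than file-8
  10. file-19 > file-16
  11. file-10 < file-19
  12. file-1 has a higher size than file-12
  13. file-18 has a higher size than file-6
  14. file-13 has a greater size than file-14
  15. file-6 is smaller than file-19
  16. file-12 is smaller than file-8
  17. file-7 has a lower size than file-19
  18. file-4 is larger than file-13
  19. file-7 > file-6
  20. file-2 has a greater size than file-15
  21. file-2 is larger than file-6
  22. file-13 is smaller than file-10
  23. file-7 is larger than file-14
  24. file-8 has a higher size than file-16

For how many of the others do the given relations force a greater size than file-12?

From file-12 the given relations immediately reach file-13, file-8, file-1.
From those, file-10, file-4 — 5 in total.
From those, file-2, file-19 — 7 in total.
From those, file-18 — 8 in total.
No other element is forced above file-12 by the given relations, so the count is 8.

8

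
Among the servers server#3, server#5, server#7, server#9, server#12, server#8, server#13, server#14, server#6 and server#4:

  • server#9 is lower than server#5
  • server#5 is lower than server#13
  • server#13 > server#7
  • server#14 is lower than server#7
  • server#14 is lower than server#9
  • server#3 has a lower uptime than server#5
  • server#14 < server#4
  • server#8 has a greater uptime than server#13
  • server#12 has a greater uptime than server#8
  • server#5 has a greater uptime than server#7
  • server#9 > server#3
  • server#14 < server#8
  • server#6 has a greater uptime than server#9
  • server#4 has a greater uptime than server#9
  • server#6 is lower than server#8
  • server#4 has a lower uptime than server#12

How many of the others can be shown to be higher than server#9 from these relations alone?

6

The elements the relations force above server#9 are server#5, server#6, server#13, server#4, server#8, server#12 — no chain reaches any other.
That is 6.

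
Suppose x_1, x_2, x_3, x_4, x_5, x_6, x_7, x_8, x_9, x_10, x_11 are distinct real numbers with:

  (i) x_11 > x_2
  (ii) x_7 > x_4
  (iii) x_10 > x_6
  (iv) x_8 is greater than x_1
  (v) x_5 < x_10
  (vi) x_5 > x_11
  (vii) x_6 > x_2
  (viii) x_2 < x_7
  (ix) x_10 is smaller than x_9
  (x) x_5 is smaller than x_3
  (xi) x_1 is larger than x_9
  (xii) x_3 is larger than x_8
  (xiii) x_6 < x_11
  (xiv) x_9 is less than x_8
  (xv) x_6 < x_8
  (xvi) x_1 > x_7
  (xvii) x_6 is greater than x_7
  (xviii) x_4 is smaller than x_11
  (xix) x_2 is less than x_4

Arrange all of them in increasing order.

x_2 < x_4 < x_7 < x_6 < x_11 < x_5 < x_10 < x_9 < x_1 < x_8 < x_3

The consecutive links are each given: x_2 < x_4; x_4 < x_7; x_7 < x_6; x_6 < x_11; x_11 < x_5; x_5 < x_10; x_10 < x_9; x_9 < x_1; x_1 < x_8; x_8 < x_3.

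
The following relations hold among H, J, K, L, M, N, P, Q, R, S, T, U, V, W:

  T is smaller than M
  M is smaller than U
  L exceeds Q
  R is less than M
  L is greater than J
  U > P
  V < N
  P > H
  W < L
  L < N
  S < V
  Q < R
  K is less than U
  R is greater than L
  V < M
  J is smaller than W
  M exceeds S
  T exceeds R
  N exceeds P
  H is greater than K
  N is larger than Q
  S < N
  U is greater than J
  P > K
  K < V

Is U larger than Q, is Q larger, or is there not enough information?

Q < L and L < R give Q < R.
With R < T: Q < L < R < T.
With T < M: Q < L < R < T < M.
Then M < U extends the chain to U.
So U is larger.

U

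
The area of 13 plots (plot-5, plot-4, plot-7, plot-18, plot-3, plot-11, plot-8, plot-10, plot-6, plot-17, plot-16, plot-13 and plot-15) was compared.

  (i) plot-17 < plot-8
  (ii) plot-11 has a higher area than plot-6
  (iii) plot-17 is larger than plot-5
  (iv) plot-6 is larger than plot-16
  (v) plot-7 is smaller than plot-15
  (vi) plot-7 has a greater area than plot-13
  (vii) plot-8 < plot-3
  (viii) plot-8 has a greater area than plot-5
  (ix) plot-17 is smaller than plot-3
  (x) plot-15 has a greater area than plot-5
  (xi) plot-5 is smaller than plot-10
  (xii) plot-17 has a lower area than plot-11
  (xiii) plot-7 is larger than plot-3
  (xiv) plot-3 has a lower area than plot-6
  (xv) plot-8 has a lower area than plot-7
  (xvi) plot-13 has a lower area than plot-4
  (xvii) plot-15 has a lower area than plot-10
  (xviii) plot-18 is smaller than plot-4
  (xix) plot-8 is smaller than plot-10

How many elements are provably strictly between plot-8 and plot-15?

2

Chaining upward from plot-8 reaches: plot-3, plot-7, plot-6, plot-10, plot-11.
Chaining downward from plot-15 reaches: plot-5, plot-13, plot-17, plot-3, plot-7.
Strictly between plot-8 and plot-15 are those in both lists: plot-3, plot-7 — 2 elements.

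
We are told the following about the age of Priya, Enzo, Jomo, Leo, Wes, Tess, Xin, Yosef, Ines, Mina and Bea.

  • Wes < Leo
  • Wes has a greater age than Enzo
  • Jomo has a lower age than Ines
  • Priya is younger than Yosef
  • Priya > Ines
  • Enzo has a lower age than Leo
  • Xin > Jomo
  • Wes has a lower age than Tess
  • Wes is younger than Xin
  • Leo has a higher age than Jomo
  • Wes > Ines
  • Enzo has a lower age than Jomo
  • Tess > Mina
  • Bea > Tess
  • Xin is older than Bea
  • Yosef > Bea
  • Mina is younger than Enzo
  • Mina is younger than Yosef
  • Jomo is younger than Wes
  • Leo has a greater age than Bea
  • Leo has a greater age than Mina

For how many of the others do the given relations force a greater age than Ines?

7

From Ines the given relations immediately reach Wes, Priya.
From those, Tess, Yosef, Leo, Xin — 6 in total.
From those, Bea — 7 in total.
No other element is forced above Ines by the given relations, so the count is 7.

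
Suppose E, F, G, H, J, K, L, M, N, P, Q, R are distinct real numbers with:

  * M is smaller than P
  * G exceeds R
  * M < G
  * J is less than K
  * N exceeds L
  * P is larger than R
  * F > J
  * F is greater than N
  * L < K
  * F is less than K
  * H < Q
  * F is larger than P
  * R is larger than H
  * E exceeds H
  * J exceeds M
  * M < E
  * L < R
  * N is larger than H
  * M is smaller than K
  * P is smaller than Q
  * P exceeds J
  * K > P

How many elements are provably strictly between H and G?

The relations place H below G. An element lies strictly between them when it is forced above H and also forced below G.
Above H: {R, P, N, E, F, Q, K}. Below G: {M, L, R}.
Intersection: {R} — 1.

1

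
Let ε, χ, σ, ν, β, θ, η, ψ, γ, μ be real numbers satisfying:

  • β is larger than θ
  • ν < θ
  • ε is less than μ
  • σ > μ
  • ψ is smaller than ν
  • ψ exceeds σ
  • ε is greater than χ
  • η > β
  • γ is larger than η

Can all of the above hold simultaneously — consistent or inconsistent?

consistent

Every relation is compatible with χ < ε < μ < σ < ψ < ν < θ < β < η < γ; the set is consistent.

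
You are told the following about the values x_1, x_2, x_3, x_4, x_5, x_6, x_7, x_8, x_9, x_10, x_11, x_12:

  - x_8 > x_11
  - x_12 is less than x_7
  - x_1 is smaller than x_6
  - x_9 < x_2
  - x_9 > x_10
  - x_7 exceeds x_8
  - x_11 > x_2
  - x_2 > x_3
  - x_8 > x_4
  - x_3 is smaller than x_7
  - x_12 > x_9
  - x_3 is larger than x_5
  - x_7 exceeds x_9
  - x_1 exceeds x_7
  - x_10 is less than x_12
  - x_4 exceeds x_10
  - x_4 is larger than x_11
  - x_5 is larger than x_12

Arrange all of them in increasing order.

x_10 < x_9 < x_12 < x_5 < x_3 < x_2 < x_11 < x_4 < x_8 < x_7 < x_1 < x_6

The consecutive links are each given: x_10 < x_9; x_9 < x_12; x_12 < x_5; x_5 < x_3; x_3 < x_2; x_2 < x_11; x_11 < x_4; x_4 < x_8; x_8 < x_7; x_7 < x_1; x_1 < x_6.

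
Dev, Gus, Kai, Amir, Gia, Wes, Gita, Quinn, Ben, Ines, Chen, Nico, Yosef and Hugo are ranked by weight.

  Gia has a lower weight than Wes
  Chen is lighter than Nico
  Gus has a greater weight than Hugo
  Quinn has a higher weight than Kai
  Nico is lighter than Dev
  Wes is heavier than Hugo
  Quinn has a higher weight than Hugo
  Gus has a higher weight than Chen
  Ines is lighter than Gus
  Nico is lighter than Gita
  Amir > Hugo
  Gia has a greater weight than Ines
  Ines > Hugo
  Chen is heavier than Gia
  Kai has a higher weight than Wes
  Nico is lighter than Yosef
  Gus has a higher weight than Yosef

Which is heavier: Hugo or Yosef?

The relevant relations are Hugo < Ines; Ines < Gia; Gia < Chen; Chen < Nico; Nico < Yosef.
Chaining these gives Hugo < Ines < Gia < Chen < Nico < Yosef.
So Hugo < Yosef; Yosef is the heavier of the two.

Yosef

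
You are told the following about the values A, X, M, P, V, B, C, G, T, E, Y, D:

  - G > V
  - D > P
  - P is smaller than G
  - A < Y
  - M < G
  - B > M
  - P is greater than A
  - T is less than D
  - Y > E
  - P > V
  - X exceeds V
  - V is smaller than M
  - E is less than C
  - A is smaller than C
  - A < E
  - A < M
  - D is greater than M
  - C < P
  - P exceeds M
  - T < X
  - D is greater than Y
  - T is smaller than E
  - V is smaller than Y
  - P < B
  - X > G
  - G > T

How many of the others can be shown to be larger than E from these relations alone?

7

From E the given relations immediately reach Y, C.
From those, P, D — 4 in total.
From those, G, B — 6 in total.
From those, X — 7 in total.
No other element is forced above E by the given relations, so the count is 7.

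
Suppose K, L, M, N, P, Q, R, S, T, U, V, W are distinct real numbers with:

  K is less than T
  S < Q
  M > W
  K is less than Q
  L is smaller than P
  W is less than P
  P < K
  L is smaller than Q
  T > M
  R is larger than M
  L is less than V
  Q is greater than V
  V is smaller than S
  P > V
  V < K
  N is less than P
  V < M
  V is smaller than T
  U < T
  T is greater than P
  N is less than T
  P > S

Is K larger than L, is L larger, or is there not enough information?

The relevant relations are L < V; V < S; S < P; P < K.
Chaining these gives L < V < S < P < K.
So K is larger.

K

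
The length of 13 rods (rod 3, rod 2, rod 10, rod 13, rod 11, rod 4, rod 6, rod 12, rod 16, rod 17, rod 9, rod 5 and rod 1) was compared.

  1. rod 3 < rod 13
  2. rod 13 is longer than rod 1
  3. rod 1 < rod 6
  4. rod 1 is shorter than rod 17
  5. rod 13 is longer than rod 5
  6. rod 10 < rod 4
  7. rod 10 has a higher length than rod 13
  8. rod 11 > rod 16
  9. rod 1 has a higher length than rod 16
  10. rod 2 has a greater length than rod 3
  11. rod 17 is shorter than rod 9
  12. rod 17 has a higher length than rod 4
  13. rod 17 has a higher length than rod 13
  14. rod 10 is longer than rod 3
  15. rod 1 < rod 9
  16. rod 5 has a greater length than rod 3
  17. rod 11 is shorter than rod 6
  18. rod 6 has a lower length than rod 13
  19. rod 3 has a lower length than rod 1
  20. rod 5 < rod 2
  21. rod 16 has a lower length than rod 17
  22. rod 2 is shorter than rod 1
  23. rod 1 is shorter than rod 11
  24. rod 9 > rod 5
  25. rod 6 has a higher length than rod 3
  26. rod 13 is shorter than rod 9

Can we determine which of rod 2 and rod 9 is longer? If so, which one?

rod 9

Chaining the given relations: rod 2 < rod 1 < rod 11 < rod 6 < rod 13 < rod 10 < rod 4 < rod 17 < rod 9.
So rod 9 is longer.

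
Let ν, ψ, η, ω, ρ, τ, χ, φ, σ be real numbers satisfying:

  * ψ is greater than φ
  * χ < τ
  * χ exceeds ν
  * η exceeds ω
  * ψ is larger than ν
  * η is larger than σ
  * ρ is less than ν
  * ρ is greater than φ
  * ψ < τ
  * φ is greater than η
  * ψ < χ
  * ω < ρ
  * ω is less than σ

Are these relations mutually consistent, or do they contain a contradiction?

Every relation is compatible with ω < σ < η < φ < ρ < ν < ψ < χ < τ; the set is consistent.

consistent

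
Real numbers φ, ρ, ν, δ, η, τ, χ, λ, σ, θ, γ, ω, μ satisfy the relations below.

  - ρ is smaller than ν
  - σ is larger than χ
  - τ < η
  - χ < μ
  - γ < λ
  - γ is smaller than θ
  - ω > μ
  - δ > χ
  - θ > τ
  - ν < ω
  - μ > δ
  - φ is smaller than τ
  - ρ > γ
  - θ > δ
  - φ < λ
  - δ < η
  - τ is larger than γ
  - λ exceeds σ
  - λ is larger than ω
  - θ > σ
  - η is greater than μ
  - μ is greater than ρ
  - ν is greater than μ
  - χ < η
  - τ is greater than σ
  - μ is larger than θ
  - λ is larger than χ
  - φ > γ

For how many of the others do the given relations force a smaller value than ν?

9

From ν the given relations immediately reach ρ, μ.
From those, γ, χ, δ, θ — 6 in total.
From those, σ, τ — 8 in total.
From those, φ — 9 in total.
Nothing else is reachable below ν; 9 in all.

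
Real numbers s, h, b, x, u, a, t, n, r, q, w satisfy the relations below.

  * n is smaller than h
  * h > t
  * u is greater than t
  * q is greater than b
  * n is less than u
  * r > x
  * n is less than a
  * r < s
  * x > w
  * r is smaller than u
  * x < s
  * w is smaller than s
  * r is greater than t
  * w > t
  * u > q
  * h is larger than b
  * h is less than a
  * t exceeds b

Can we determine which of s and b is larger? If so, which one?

s

Link the given pairs in sequence: b < t; t < w; w < x; x < r; r < s.
Together: b < t < w < x < r < s.
So s is larger.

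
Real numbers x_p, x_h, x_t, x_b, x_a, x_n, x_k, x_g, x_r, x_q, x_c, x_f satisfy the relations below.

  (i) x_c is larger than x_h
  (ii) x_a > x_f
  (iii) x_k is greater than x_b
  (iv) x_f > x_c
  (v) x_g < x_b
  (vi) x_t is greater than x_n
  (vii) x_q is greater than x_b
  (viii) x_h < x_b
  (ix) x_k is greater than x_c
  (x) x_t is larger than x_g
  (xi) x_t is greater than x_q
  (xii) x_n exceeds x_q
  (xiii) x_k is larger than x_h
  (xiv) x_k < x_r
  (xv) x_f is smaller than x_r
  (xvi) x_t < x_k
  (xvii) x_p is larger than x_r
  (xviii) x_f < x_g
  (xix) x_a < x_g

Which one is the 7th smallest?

x_q

Piecing the relations together gives one ordering: x_h < x_c < x_f < x_a < x_g < x_b < x_q < x_n < x_t < x_k < x_r < x_p.
Counting 7 from the smallest end gives x_q.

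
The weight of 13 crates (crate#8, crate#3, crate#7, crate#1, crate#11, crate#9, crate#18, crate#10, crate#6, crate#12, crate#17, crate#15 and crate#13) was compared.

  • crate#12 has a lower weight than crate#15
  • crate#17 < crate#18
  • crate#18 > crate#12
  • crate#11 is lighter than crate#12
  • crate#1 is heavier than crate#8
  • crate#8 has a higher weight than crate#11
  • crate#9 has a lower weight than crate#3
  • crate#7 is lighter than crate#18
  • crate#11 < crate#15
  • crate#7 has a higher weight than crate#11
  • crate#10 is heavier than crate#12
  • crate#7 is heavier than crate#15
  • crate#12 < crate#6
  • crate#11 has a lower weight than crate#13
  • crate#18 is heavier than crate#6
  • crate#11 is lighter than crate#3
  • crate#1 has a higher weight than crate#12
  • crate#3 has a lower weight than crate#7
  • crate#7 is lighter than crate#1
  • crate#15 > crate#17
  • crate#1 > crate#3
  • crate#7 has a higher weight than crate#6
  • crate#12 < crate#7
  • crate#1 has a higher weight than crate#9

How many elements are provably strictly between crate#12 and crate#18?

The relations place crate#12 below crate#18. An element lies strictly between them when it is forced above crate#12 and also forced below crate#18.
Above crate#12: {crate#10, crate#6, crate#15, crate#7, crate#1}. Below crate#18: {crate#11, crate#9, crate#17, crate#3, crate#6, crate#15, crate#7}.
Intersection: {crate#6, crate#15, crate#7} — 3.

3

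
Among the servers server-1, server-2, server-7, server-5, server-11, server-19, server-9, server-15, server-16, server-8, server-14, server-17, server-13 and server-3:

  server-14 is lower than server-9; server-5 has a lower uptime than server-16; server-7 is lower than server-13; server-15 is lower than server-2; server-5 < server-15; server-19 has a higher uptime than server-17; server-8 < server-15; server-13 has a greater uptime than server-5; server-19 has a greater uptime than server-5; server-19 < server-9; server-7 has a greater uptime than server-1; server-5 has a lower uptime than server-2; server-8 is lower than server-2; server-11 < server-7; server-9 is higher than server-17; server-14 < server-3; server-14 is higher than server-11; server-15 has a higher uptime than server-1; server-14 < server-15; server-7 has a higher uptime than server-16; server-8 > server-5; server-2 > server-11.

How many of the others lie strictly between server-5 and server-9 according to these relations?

Chaining upward from server-5 reaches: server-19, server-8, server-16, server-15, server-7, server-13, server-2.
Chaining downward from server-9 reaches: server-11, server-17, server-14, server-19.
Strictly between server-5 and server-9 are those in both lists: server-19 — 1 element.

1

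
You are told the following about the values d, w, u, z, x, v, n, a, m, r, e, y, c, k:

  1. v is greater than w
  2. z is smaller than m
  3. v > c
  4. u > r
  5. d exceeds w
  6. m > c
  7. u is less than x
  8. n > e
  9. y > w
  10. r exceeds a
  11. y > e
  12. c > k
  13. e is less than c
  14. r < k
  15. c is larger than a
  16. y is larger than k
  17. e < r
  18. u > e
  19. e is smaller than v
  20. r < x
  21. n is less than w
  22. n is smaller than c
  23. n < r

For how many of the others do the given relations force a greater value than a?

Directly above a: r, c.
One step further: k, u, m, v, x (7 so far).
One step further: y (8 so far).
Nothing else is reachable above a; 8 in all.

8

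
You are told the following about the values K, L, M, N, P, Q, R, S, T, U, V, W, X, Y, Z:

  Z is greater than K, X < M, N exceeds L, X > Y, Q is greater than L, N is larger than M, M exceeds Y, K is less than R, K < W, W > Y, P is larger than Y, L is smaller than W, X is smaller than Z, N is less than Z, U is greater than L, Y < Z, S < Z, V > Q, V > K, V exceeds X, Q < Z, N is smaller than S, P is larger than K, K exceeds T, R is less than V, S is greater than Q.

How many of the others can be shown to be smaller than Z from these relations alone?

9

From Z the given relations immediately reach Y, X, K, Q, N, S.
From those, T, M, L — 9 in total.
Nothing else is reachable below Z; 9 in all.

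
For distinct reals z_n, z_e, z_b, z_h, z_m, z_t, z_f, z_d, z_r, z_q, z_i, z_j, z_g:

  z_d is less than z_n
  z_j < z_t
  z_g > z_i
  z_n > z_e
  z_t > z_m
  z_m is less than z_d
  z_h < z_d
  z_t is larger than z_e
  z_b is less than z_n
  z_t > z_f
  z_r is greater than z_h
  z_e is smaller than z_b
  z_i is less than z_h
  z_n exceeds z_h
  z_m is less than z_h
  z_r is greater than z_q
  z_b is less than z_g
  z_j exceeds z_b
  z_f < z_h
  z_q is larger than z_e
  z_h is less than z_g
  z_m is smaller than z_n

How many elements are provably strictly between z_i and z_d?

1

The relations place z_i below z_d. An element lies strictly between them when it is forced above z_i and also forced below z_d.
Above z_i: {z_h, z_g, z_n, z_r}. Below z_d: {z_m, z_f, z_h}.
Intersection: {z_h} — 1.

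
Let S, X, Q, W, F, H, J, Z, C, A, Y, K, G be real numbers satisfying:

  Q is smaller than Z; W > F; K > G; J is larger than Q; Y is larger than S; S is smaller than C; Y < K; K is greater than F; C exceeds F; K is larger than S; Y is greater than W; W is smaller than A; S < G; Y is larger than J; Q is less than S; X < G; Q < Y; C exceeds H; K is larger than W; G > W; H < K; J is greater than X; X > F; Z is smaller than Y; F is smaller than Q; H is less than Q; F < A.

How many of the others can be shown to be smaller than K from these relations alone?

From K the given relations immediately reach F, H, W, S, Y, G.
From those, Q, X, Z, J — 10 in total.
No other element is forced below K by the given relations, so the count is 10.

10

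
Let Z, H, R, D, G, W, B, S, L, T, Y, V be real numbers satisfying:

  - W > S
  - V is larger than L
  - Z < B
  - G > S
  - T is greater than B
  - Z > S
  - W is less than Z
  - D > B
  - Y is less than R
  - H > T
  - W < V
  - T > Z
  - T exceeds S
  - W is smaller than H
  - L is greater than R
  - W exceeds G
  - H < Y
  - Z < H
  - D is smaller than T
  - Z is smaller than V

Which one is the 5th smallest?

The consecutive relations fix a unique order: S < G < W < Z < B < D < T < H < Y < R < L < V.
The 5th smallest is B.

B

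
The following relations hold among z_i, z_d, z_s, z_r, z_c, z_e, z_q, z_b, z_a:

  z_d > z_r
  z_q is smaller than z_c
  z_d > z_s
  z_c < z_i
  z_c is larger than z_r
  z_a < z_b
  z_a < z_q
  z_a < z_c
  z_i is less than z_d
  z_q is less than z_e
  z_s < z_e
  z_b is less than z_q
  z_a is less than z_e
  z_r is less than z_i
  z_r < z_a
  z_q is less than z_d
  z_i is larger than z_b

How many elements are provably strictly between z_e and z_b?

Chaining upward from z_b reaches: z_q, z_c, z_i, z_d.
Chaining downward from z_e reaches: z_r, z_a, z_s, z_q.
Strictly between z_b and z_e are those in both lists: z_q — 1 element.

1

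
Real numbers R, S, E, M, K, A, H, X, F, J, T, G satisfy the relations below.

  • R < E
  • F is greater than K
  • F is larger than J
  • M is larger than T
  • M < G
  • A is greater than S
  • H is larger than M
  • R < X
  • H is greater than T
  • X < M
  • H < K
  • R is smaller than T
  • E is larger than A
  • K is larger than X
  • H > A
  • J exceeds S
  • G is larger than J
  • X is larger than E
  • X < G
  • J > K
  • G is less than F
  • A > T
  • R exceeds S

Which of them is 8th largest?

E

The consecutive relations fix a unique order: S < R < T < A < E < X < M < H < K < J < G < F.
The 8th largest is E.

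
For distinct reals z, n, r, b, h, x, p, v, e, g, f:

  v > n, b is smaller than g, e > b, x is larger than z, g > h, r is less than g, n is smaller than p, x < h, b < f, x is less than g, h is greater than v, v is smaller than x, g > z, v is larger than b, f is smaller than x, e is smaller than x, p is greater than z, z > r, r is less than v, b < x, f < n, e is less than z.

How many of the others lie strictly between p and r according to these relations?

The relations place r below p. An element lies strictly between them when it is forced above r and also forced below p.
Above r: {v, z, x, h, g}. Below p: {b, e, f, n, z}.
Intersection: {z} — 1.

1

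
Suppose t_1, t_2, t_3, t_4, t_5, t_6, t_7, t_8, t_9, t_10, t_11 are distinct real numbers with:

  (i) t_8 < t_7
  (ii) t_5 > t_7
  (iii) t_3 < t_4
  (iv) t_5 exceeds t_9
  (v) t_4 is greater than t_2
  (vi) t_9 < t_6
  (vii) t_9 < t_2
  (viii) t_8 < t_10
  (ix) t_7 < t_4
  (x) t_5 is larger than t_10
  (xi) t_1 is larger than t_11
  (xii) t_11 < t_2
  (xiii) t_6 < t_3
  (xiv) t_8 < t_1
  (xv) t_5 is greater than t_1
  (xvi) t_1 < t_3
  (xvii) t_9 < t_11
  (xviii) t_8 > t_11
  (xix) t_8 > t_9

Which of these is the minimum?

Chaining upward from t_9: directly above it, t_6, t_11, t_8, t_2, t_5; then t_10, t_1, t_7, t_3, t_4.
That covers every other element, and nothing is given below t_9, so t_9 is the minimum.

t_9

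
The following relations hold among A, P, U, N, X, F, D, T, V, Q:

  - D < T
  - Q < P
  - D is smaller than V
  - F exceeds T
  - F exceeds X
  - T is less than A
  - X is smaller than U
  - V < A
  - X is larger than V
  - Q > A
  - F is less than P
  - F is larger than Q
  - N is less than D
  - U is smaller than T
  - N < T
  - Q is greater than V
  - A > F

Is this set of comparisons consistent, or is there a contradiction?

Chaining the given relations yields F < A < Q, so F < Q. But one relation states Q < F. These cannot both hold.

inconsistent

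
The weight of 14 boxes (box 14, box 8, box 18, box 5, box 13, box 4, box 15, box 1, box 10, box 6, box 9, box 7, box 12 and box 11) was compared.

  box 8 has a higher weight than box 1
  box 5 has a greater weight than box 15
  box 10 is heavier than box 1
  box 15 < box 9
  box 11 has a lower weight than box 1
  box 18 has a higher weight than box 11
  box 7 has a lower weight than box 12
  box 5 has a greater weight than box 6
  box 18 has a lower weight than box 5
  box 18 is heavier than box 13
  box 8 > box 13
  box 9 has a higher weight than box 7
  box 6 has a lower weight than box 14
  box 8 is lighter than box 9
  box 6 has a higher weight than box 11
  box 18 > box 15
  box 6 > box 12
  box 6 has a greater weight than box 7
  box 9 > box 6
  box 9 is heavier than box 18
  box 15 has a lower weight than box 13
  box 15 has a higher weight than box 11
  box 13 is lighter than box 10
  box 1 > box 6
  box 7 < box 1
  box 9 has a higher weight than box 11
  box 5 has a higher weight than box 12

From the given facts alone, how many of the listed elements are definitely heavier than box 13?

5

The elements the relations force above box 13 are box 10, box 18, box 8, box 9, box 5 — no chain reaches any other.
That is 5.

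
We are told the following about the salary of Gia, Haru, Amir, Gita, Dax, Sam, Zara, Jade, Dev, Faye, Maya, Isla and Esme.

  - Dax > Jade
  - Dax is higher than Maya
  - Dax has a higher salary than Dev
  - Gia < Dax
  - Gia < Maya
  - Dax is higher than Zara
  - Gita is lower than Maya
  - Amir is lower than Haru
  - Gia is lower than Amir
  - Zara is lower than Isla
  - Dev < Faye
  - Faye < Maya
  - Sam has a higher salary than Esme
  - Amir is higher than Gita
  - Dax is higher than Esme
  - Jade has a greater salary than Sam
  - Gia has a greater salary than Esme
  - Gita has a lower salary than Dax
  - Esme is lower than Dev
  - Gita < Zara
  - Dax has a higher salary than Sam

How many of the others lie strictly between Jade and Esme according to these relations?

Chaining upward from Esme reaches: Sam, Gia, Dev, Amir, Faye, Maya, Dax, Haru.
Chaining downward from Jade reaches: Sam.
Strictly between Esme and Jade are those in both lists: Sam — 1 element.

1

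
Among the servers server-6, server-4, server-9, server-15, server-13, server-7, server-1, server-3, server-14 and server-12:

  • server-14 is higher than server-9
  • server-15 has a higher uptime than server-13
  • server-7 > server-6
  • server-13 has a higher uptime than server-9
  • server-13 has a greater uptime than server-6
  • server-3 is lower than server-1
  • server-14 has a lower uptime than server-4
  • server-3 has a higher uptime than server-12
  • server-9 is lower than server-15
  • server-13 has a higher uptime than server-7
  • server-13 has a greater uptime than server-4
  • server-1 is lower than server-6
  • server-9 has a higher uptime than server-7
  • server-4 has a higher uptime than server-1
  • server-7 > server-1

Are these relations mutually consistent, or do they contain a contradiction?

consistent

The single ordering server-12 < server-3 < server-1 < server-6 < server-7 < server-9 < server-14 < server-4 < server-13 < server-15 satisfies every listed relation, so no contradiction arises.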